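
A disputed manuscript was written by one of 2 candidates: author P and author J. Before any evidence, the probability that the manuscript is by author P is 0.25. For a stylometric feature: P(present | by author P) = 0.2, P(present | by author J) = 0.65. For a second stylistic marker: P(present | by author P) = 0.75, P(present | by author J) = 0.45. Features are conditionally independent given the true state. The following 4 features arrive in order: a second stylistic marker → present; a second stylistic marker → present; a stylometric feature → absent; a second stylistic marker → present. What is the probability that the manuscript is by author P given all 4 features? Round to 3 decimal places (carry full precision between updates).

0.779

After a second stylistic marker='present': P(author P) = 0.75·0.2500 / (0.75·0.2500 + 0.45·0.7500) ≈ 0.3571
After a second stylistic marker='present': P(author P) = 0.75·0.3571 / (0.75·0.3571 + 0.45·0.6429) ≈ 0.4808
After a stylometric feature='absent': P(author P) = 0.8·0.4808 / (0.8·0.4808 + 0.35·0.5192) ≈ 0.6791
After a second stylistic marker='present': P(author P) = 0.75·0.6791 / (0.75·0.6791 + 0.45·0.3209) ≈ 0.7791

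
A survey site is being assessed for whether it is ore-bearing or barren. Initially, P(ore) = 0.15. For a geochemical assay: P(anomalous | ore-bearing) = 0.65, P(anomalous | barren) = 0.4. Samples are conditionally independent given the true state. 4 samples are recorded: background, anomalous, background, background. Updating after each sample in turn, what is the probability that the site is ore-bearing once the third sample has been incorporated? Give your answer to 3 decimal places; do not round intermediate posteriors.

Apply Bayes' rule sequentially, carrying P(ore) forward.
After 'background': P(ore) = 0.35·0.1500 / (0.35·0.1500 + 0.6·0.8500) ≈ 0.0933
After 'anomalous': P(ore) = 0.65·0.0933 / (0.65·0.0933 + 0.4·0.9067) ≈ 0.1433
After 'background': P(ore) = 0.35·0.1433 / (0.35·0.1433 + 0.6·0.8567) ≈ 0.0889

0.089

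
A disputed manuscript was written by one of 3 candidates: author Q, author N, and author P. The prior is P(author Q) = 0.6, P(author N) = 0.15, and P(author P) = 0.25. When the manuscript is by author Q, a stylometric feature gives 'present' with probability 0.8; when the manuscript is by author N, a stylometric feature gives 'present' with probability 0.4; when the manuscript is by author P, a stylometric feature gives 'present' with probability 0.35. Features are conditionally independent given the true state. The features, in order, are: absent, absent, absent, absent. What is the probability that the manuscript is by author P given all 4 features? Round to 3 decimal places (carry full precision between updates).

0.686

After 'absent': normaliser = 0.2·0.6000 + 0.6·0.1500 + 0.65·0.2500; P(author Q) ≈ 0.3221, P(author N) ≈ 0.2416, P(author P) ≈ 0.4362
After 'absent': normaliser = 0.2·0.3221 + 0.6·0.2416 + 0.65·0.4362; P(author Q) ≈ 0.1307, P(author N) ≈ 0.2941, P(author P) ≈ 0.5752
After 'absent': normaliser = 0.2·0.1307 + 0.6·0.2941 + 0.65·0.5752; P(author Q) ≈ 0.0453, P(author N) ≈ 0.3061, P(author P) ≈ 0.6486
After 'absent': normaliser = 0.2·0.0453 + 0.6·0.3061 + 0.65·0.6486; P(author Q) ≈ 0.0148, P(author N) ≈ 0.2990, P(author P) ≈ 0.6863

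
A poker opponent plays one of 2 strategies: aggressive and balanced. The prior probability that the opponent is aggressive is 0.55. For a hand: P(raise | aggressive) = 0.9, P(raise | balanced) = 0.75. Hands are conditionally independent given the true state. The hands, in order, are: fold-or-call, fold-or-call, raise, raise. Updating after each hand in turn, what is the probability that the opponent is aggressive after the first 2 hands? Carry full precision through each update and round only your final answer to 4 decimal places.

0.1636

After 'fold-or-call': P(aggressive) = 0.1·0.5500 / (0.1·0.5500 + 0.25·0.4500) ≈ 0.3284
After 'fold-or-call': P(aggressive) = 0.1·0.3284 / (0.1·0.3284 + 0.25·0.6716) ≈ 0.1636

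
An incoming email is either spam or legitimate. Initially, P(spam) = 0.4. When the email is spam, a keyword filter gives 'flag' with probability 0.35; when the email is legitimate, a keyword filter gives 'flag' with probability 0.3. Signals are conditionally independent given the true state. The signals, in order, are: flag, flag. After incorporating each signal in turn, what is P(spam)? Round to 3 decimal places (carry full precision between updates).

Each posterior becomes the prior for the next update.
After 'flag': P(spam) = 0.35·0.4000 / (0.35·0.4000 + 0.3·0.6000) ≈ 0.4375
After 'flag': P(spam) = 0.35·0.4375 / (0.35·0.4375 + 0.3·0.5625) ≈ 0.4757

0.476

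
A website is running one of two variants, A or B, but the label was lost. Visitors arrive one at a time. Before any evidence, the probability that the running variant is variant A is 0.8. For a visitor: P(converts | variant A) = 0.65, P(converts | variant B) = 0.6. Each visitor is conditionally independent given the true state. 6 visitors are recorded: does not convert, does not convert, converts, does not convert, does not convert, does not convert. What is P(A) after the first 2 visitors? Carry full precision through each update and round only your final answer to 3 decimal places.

Apply Bayes' rule sequentially, carrying P(A) forward.
After 'does not convert': P(A) = 0.35·0.8000 / (0.35·0.8000 + 0.4·0.2000) ≈ 0.7778
After 'does not convert': P(A) = 0.35·0.7778 / (0.35·0.7778 + 0.4·0.2222) ≈ 0.7538

0.754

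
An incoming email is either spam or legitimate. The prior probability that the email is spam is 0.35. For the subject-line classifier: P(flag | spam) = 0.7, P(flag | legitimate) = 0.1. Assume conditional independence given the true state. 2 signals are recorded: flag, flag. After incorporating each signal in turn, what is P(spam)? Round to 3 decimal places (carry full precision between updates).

Each posterior becomes the prior for the next update.
After 'flag': P(spam) = 0.7·0.3500 / (0.7·0.3500 + 0.1·0.6500) ≈ 0.7903
After 'flag': P(spam) = 0.7·0.7903 / (0.7·0.7903 + 0.1·0.2097) ≈ 0.9635

0.963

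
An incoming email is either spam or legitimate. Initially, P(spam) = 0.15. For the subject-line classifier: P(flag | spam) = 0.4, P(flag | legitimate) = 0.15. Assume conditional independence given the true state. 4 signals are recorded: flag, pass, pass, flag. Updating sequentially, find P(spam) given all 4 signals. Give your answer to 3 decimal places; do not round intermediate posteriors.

Each posterior becomes the prior for the next update.
After 'flag': P(spam) = 0.4·0.1500 / (0.4·0.1500 + 0.15·0.8500) ≈ 0.3200
After 'pass': P(spam) = 0.6·0.3200 / (0.6·0.3200 + 0.85·0.6800) ≈ 0.2494
After 'pass': P(spam) = 0.6·0.2494 / (0.6·0.2494 + 0.85·0.7506) ≈ 0.1899
After 'flag': P(spam) = 0.4·0.1899 / (0.4·0.1899 + 0.15·0.8101) ≈ 0.3847

0.385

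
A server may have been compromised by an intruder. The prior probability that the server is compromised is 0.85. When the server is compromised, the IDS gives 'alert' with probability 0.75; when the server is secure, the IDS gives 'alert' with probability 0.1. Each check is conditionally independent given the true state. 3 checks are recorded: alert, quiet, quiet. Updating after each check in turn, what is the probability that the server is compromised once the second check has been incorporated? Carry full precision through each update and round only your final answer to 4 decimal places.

After 'alert': P(compromised) = 0.75·0.8500 / (0.75·0.8500 + 0.1·0.1500) ≈ 0.9770
After 'quiet': P(compromised) = 0.25·0.9770 / (0.25·0.9770 + 0.9·0.0230) ≈ 0.9219

0.9219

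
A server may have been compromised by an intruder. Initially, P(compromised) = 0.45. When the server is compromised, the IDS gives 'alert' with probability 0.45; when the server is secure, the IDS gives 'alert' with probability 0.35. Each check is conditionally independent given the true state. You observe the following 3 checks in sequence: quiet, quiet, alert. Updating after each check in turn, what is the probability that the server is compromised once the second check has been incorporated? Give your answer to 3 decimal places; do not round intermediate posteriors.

Apply Bayes' rule sequentially, carrying P(compromised) forward.
After 'quiet': P(compromised) = 0.55·0.4500 / (0.55·0.4500 + 0.65·0.5500) ≈ 0.4091
After 'quiet': P(compromised) = 0.55·0.4091 / (0.55·0.4091 + 0.65·0.5909) ≈ 0.3694

0.369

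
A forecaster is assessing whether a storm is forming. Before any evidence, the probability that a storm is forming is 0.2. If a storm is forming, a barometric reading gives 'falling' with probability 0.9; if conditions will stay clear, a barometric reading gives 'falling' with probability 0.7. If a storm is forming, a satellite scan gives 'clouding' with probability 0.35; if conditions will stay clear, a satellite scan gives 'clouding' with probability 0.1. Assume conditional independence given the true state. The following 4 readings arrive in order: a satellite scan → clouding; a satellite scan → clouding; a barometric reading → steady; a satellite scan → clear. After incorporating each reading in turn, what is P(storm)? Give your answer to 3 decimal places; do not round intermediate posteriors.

0.424

After a satellite scan='clouding': P(storm) = 0.35·0.2000 / (0.35·0.2000 + 0.1·0.8000) ≈ 0.4667
After a satellite scan='clouding': P(storm) = 0.35·0.4667 / (0.35·0.4667 + 0.1·0.5333) ≈ 0.7538
After a barometric reading='steady': P(storm) = 0.1·0.7538 / (0.1·0.7538 + 0.3·0.2462) ≈ 0.5052
After a satellite scan='clear': P(storm) = 0.65·0.5052 / (0.65·0.5052 + 0.9·0.4948) ≈ 0.4244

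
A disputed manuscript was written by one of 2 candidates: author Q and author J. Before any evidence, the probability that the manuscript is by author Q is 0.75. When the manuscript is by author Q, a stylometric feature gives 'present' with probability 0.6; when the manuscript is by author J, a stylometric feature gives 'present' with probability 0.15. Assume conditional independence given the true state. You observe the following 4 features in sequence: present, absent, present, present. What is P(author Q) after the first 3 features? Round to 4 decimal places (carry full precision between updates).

0.9576

After 'present': P(author Q) = 0.6·0.7500 / (0.6·0.7500 + 0.15·0.2500) ≈ 0.9231
After 'absent': P(author Q) = 0.4·0.9231 / (0.4·0.9231 + 0.85·0.0769) ≈ 0.8496
After 'present': P(author Q) = 0.6·0.8496 / (0.6·0.8496 + 0.15·0.1504) ≈ 0.9576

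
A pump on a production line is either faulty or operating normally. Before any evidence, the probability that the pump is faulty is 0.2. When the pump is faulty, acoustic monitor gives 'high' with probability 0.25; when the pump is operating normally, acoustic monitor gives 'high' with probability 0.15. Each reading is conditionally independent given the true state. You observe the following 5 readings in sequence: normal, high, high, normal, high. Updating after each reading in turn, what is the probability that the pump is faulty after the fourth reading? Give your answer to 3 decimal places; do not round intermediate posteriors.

0.351

After 'normal': P(faulty) = 0.75·0.2000 / (0.75·0.2000 + 0.85·0.8000) ≈ 0.1807
After 'high': P(faulty) = 0.25·0.1807 / (0.25·0.1807 + 0.15·0.8193) ≈ 0.2688
After 'high': P(faulty) = 0.25·0.2688 / (0.25·0.2688 + 0.15·0.7312) ≈ 0.3799
After 'normal': P(faulty) = 0.75·0.3799 / (0.75·0.3799 + 0.85·0.6201) ≈ 0.3509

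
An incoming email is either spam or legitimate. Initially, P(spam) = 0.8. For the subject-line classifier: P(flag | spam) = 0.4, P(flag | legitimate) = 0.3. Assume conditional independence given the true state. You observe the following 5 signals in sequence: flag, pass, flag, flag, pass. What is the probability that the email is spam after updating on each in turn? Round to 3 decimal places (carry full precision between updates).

0.874

After 'flag': P(spam) = 0.4·0.8000 / (0.4·0.8000 + 0.3·0.2000) ≈ 0.8421
After 'pass': P(spam) = 0.6·0.8421 / (0.6·0.8421 + 0.7·0.1579) ≈ 0.8205
After 'flag': P(spam) = 0.4·0.8205 / (0.4·0.8205 + 0.3·0.1795) ≈ 0.8591
After 'flag': P(spam) = 0.4·0.8591 / (0.4·0.8591 + 0.3·0.1409) ≈ 0.8904
After 'pass': P(spam) = 0.6·0.8904 / (0.6·0.8904 + 0.7·0.1096) ≈ 0.8745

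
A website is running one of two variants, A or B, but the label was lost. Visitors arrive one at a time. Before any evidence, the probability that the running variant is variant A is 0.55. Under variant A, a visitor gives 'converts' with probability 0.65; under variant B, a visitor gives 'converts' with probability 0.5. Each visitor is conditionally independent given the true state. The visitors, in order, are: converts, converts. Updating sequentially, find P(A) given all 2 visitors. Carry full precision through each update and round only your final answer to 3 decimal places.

After 'converts': P(A) = 0.65·0.5500 / (0.65·0.5500 + 0.5·0.4500) ≈ 0.6137
After 'converts': P(A) = 0.65·0.6137 / (0.65·0.6137 + 0.5·0.3863) ≈ 0.6738

0.674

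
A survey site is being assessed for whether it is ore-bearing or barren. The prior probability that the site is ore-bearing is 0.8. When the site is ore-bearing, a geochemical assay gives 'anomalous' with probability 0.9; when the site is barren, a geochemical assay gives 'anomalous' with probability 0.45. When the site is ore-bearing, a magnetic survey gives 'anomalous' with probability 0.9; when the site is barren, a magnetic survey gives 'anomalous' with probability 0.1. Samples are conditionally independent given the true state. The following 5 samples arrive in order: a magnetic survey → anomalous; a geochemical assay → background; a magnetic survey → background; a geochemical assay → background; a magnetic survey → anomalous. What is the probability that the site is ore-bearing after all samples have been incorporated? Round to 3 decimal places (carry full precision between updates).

After a magnetic survey='anomalous': P(ore) = 0.9·0.8000 / (0.9·0.8000 + 0.1·0.2000) ≈ 0.9730
After a geochemical assay='background': P(ore) = 0.1·0.9730 / (0.1·0.9730 + 0.55·0.0270) ≈ 0.8675
After a magnetic survey='background': P(ore) = 0.1·0.8675 / (0.1·0.8675 + 0.9·0.1325) ≈ 0.4211
After a geochemical assay='background': P(ore) = 0.1·0.4211 / (0.1·0.4211 + 0.55·0.5789) ≈ 0.1168
After a magnetic survey='anomalous': P(ore) = 0.9·0.1168 / (0.9·0.1168 + 0.1·0.8832) ≈ 0.5434

0.543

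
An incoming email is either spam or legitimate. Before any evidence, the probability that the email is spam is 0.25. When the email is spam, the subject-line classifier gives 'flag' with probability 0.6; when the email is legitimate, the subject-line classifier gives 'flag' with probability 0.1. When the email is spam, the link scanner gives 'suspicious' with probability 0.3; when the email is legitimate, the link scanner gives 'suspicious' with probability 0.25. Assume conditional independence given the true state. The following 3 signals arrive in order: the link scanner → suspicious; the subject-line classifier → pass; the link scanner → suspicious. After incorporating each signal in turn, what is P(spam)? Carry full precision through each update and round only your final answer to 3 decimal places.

0.176

After the link scanner='suspicious': P(spam) = 0.3·0.2500 / (0.3·0.2500 + 0.25·0.7500) ≈ 0.2857
After the subject-line classifier='pass': P(spam) = 0.4·0.2857 / (0.4·0.2857 + 0.9·0.7143) ≈ 0.1509
After the link scanner='suspicious': P(spam) = 0.3·0.1509 / (0.3·0.1509 + 0.25·0.8491) ≈ 0.1758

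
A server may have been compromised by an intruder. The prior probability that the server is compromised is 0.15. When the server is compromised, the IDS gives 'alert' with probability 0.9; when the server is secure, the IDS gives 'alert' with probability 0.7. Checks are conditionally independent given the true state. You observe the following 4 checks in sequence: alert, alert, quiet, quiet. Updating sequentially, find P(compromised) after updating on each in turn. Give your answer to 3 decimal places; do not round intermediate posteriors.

Each posterior becomes the prior for the next update.
After 'alert': P(compromised) = 0.9·0.1500 / (0.9·0.1500 + 0.7·0.8500) ≈ 0.1849
After 'alert': P(compromised) = 0.9·0.1849 / (0.9·0.1849 + 0.7·0.8151) ≈ 0.2258
After 'quiet': P(compromised) = 0.1·0.2258 / (0.1·0.2258 + 0.3·0.7742) ≈ 0.0886
After 'quiet': P(compromised) = 0.1·0.0886 / (0.1·0.0886 + 0.3·0.9114) ≈ 0.0314

0.031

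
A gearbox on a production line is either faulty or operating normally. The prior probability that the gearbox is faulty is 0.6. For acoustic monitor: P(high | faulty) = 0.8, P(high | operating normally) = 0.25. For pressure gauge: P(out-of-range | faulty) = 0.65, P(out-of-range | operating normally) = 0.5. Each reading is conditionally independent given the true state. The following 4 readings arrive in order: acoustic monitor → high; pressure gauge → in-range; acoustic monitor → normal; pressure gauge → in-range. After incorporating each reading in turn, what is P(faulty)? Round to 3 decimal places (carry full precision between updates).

After acoustic monitor='high': P(faulty) = 0.8·0.6000 / (0.8·0.6000 + 0.25·0.4000) ≈ 0.8276
After pressure gauge='in-range': P(faulty) = 0.35·0.8276 / (0.35·0.8276 + 0.5·0.1724) ≈ 0.7706
After acoustic monitor='normal': P(faulty) = 0.2·0.7706 / (0.2·0.7706 + 0.75·0.2294) ≈ 0.4726
After pressure gauge='in-range': P(faulty) = 0.35·0.4726 / (0.35·0.4726 + 0.5·0.5274) ≈ 0.3854

0.385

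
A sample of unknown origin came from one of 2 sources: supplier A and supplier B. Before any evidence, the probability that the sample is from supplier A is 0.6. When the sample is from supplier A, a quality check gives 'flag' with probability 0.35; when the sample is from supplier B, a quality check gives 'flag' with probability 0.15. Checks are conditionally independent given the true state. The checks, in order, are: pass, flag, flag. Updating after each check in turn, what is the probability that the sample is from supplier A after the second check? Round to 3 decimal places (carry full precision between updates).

0.728

After 'pass': P(supplier A) = 0.65·0.6000 / (0.65·0.6000 + 0.85·0.4000) ≈ 0.5342
After 'flag': P(supplier A) = 0.35·0.5342 / (0.35·0.5342 + 0.15·0.4658) ≈ 0.7280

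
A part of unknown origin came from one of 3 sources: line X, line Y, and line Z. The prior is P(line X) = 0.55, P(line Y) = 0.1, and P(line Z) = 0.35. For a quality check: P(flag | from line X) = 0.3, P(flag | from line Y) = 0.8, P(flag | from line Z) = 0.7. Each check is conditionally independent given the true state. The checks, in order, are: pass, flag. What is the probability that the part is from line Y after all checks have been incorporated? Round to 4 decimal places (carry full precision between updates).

After 'pass': normaliser = 0.7·0.5500 + 0.2·0.1000 + 0.3·0.3500; P(line X) ≈ 0.7549, P(line Y) ≈ 0.0392, P(line Z) ≈ 0.2059
After 'flag': normaliser = 0.3·0.7549 + 0.8·0.0392 + 0.7·0.2059; P(line X) ≈ 0.5634, P(line Y) ≈ 0.0780, P(line Z) ≈ 0.3585

0.0780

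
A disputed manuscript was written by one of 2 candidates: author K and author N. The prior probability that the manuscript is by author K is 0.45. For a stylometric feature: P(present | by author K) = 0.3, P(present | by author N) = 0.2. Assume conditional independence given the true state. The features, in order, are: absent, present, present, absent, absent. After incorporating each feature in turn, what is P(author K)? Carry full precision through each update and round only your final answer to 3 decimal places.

Each posterior becomes the prior for the next update.
After 'absent': P(author K) = 0.7·0.4500 / (0.7·0.4500 + 0.8·0.5500) ≈ 0.4172
After 'present': P(author K) = 0.3·0.4172 / (0.3·0.4172 + 0.2·0.5828) ≈ 0.5178
After 'present': P(author K) = 0.3·0.5178 / (0.3·0.5178 + 0.2·0.4822) ≈ 0.6170
After 'absent': P(author K) = 0.7·0.6170 / (0.7·0.6170 + 0.8·0.3830) ≈ 0.5850
After 'absent': P(author K) = 0.7·0.5850 / (0.7·0.5850 + 0.8·0.4150) ≈ 0.5522

0.552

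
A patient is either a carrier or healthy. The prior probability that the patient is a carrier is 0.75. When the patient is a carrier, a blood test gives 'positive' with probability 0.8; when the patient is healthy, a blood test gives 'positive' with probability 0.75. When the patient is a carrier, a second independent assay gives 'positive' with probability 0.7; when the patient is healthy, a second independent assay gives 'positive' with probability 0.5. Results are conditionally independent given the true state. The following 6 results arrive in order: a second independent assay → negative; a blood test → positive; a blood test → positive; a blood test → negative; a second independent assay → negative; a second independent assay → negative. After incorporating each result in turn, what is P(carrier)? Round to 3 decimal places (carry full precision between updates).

0.371

After a second independent assay='negative': P(carrier) = 0.3·0.7500 / (0.3·0.7500 + 0.5·0.2500) ≈ 0.6429
After a blood test='positive': P(carrier) = 0.8·0.6429 / (0.8·0.6429 + 0.75·0.3571) ≈ 0.6575
After a blood test='positive': P(carrier) = 0.8·0.6575 / (0.8·0.6575 + 0.75·0.3425) ≈ 0.6719
After a blood test='negative': P(carrier) = 0.2·0.6719 / (0.2·0.6719 + 0.25·0.3281) ≈ 0.6210
After a second independent assay='negative': P(carrier) = 0.3·0.6210 / (0.3·0.6210 + 0.5·0.3790) ≈ 0.4957
After a second independent assay='negative': P(carrier) = 0.3·0.4957 / (0.3·0.4957 + 0.5·0.5043) ≈ 0.3710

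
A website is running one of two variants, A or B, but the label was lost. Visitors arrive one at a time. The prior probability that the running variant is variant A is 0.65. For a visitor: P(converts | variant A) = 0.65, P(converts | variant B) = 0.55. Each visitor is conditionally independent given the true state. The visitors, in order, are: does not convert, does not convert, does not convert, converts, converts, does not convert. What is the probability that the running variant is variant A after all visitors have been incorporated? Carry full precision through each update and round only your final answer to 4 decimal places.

0.4870

Apply Bayes' rule sequentially, carrying P(A) forward.
After 'does not convert': P(A) = 0.35·0.6500 / (0.35·0.6500 + 0.45·0.3500) ≈ 0.5909
After 'does not convert': P(A) = 0.35·0.5909 / (0.35·0.5909 + 0.45·0.4091) ≈ 0.5291
After 'does not convert': P(A) = 0.35·0.5291 / (0.35·0.5291 + 0.45·0.4709) ≈ 0.4663
After 'converts': P(A) = 0.65·0.4663 / (0.65·0.4663 + 0.55·0.5337) ≈ 0.5080
After 'converts': P(A) = 0.65·0.5080 / (0.65·0.5080 + 0.55·0.4920) ≈ 0.5496
After 'does not convert': P(A) = 0.35·0.5496 / (0.35·0.5496 + 0.45·0.4504) ≈ 0.4870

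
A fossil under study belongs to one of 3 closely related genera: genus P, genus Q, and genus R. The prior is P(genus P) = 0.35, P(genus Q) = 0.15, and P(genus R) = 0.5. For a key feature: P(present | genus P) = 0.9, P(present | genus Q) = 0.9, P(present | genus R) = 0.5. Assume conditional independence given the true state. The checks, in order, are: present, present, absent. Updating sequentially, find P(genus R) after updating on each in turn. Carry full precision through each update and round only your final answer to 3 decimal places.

Each posterior becomes the prior for the next update.
After 'present': normaliser = 0.9·0.3500 + 0.9·0.1500 + 0.5·0.5000; P(genus P) ≈ 0.4500, P(genus Q) ≈ 0.1929, P(genus R) ≈ 0.3571
After 'present': normaliser = 0.9·0.4500 + 0.9·0.1929 + 0.5·0.3571; P(genus P) ≈ 0.5349, P(genus Q) ≈ 0.2292, P(genus R) ≈ 0.2358
After 'absent': normaliser = 0.1·0.5349 + 0.1·0.2292 + 0.5·0.2358; P(genus P) ≈ 0.2752, P(genus Q) ≈ 0.1180, P(genus R) ≈ 0.6068

0.607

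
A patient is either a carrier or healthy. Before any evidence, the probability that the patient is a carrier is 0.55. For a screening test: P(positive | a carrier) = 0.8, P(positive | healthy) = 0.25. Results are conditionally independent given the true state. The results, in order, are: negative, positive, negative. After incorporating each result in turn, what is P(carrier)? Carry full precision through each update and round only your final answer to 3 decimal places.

0.218

After 'negative': P(carrier) = 0.2·0.5500 / (0.2·0.5500 + 0.75·0.4500) ≈ 0.2458
After 'positive': P(carrier) = 0.8·0.2458 / (0.8·0.2458 + 0.25·0.7542) ≈ 0.5105
After 'negative': P(carrier) = 0.2·0.5105 / (0.2·0.5105 + 0.75·0.4895) ≈ 0.2176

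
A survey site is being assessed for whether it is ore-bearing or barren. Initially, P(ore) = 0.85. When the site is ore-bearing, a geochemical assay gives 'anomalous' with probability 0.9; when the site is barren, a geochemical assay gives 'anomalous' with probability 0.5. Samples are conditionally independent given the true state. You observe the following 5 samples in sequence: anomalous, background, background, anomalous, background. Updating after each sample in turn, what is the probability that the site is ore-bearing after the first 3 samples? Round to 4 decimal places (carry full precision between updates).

0.2898

After 'anomalous': P(ore) = 0.9·0.8500 / (0.9·0.8500 + 0.5·0.1500) ≈ 0.9107
After 'background': P(ore) = 0.1·0.9107 / (0.1·0.9107 + 0.5·0.0893) ≈ 0.6711
After 'background': P(ore) = 0.1·0.6711 / (0.1·0.6711 + 0.5·0.3289) ≈ 0.2898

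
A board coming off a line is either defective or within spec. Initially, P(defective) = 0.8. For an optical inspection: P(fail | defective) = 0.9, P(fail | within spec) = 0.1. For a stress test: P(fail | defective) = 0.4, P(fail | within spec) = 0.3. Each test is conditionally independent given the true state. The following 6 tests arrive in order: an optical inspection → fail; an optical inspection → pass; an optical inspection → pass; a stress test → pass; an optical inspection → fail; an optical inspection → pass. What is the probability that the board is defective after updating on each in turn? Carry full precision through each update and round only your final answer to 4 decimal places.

After an optical inspection='fail': P(defective) = 0.9·0.8000 / (0.9·0.8000 + 0.1·0.2000) ≈ 0.9730
After an optical inspection='pass': P(defective) = 0.1·0.9730 / (0.1·0.9730 + 0.9·0.0270) ≈ 0.8000
After an optical inspection='pass': P(defective) = 0.1·0.8000 / (0.1·0.8000 + 0.9·0.2000) ≈ 0.3077
After a stress test='pass': P(defective) = 0.6·0.3077 / (0.6·0.3077 + 0.7·0.6923) ≈ 0.2759
After an optical inspection='fail': P(defective) = 0.9·0.2759 / (0.9·0.2759 + 0.1·0.7241) ≈ 0.7742
After an optical inspection='pass': P(defective) = 0.1·0.7742 / (0.1·0.7742 + 0.9·0.2258) ≈ 0.2759

0.2759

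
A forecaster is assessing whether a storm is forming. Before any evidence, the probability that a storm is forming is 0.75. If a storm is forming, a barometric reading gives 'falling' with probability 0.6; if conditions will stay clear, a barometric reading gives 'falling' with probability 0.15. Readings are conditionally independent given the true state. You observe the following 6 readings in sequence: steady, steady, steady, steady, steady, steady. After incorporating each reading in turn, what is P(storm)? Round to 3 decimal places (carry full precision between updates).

After 'steady': P(storm) = 0.4·0.7500 / (0.4·0.7500 + 0.85·0.2500) ≈ 0.5854
After 'steady': P(storm) = 0.4·0.5854 / (0.4·0.5854 + 0.85·0.4146) ≈ 0.3992
After 'steady': P(storm) = 0.4·0.3992 / (0.4·0.3992 + 0.85·0.6008) ≈ 0.2382
After 'steady': P(storm) = 0.4·0.2382 / (0.4·0.2382 + 0.85·0.7618) ≈ 0.1283
After 'steady': P(storm) = 0.4·0.1283 / (0.4·0.1283 + 0.85·0.8717) ≈ 0.0648
After 'steady': P(storm) = 0.4·0.0648 / (0.4·0.0648 + 0.85·0.9352) ≈ 0.0316

0.032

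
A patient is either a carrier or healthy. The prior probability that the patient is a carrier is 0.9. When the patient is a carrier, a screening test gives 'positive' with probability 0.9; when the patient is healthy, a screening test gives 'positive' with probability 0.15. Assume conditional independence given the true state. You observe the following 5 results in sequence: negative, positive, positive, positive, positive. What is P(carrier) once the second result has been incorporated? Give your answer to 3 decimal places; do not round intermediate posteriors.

0.864

Each posterior becomes the prior for the next update.
After 'negative': P(carrier) = 0.1·0.9000 / (0.1·0.9000 + 0.85·0.1000) ≈ 0.5143
After 'positive': P(carrier) = 0.9·0.5143 / (0.9·0.5143 + 0.15·0.4857) ≈ 0.8640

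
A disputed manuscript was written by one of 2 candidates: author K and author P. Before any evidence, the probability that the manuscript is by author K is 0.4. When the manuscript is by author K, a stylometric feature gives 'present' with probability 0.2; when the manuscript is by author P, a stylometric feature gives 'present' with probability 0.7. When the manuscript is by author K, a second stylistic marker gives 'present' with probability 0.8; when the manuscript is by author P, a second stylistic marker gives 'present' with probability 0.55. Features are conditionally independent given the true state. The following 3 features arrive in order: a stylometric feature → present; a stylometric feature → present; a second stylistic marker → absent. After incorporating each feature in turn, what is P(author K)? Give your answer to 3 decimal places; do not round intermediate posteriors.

0.024

After a stylometric feature='present': P(author K) = 0.2·0.4000 / (0.2·0.4000 + 0.7·0.6000) ≈ 0.1600
After a stylometric feature='present': P(author K) = 0.2·0.1600 / (0.2·0.1600 + 0.7·0.8400) ≈ 0.0516
After a second stylistic marker='absent': P(author K) = 0.2·0.0516 / (0.2·0.0516 + 0.45·0.9484) ≈ 0.0236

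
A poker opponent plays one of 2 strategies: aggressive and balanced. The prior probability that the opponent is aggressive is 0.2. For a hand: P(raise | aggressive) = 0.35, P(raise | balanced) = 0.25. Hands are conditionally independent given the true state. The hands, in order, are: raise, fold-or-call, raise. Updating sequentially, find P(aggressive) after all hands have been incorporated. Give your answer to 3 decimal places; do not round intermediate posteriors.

0.298

After 'raise': P(aggressive) = 0.35·0.2000 / (0.35·0.2000 + 0.25·0.8000) ≈ 0.2593
After 'fold-or-call': P(aggressive) = 0.65·0.2593 / (0.65·0.2593 + 0.75·0.7407) ≈ 0.2327
After 'raise': P(aggressive) = 0.35·0.2327 / (0.35·0.2327 + 0.25·0.7673) ≈ 0.2981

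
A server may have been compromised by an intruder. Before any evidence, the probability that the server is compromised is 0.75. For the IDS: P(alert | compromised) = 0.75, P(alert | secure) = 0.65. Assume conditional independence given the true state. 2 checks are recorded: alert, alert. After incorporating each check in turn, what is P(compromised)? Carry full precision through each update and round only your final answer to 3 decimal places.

After 'alert': P(compromised) = 0.75·0.7500 / (0.75·0.7500 + 0.65·0.2500) ≈ 0.7759
After 'alert': P(compromised) = 0.75·0.7759 / (0.75·0.7759 + 0.65·0.2241) ≈ 0.7998

0.800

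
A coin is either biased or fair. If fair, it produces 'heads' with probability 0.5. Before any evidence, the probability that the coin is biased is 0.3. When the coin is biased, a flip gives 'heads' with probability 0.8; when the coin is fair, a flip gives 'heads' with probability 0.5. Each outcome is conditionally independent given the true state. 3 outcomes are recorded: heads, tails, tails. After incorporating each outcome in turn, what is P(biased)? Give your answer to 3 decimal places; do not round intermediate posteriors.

0.099

After 'heads': P(biased) = 0.8·0.3000 / (0.8·0.3000 + 0.5·0.7000) ≈ 0.4068
After 'tails': P(biased) = 0.2·0.4068 / (0.2·0.4068 + 0.5·0.5932) ≈ 0.2152
After 'tails': P(biased) = 0.2·0.2152 / (0.2·0.2152 + 0.5·0.7848) ≈ 0.0989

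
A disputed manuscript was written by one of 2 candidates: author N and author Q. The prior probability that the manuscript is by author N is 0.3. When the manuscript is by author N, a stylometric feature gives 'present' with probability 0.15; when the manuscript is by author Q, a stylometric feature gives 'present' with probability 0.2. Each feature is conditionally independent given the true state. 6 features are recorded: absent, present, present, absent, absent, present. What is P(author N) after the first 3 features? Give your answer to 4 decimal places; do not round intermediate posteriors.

After 'absent': P(author N) = 0.85·0.3000 / (0.85·0.3000 + 0.8·0.7000) ≈ 0.3129
After 'present': P(author N) = 0.15·0.3129 / (0.15·0.3129 + 0.2·0.6871) ≈ 0.2546
After 'present': P(author N) = 0.15·0.2546 / (0.15·0.2546 + 0.2·0.7454) ≈ 0.2039

0.2039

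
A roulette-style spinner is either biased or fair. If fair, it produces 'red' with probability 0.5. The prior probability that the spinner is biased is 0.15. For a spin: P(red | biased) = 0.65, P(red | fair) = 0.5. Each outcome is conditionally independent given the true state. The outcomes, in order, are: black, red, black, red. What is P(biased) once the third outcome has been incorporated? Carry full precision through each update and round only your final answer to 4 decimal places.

0.1011

Each posterior becomes the prior for the next update.
After 'black': P(biased) = 0.35·0.1500 / (0.35·0.1500 + 0.5·0.8500) ≈ 0.1099
After 'red': P(biased) = 0.65·0.1099 / (0.65·0.1099 + 0.5·0.8901) ≈ 0.1384
After 'black': P(biased) = 0.35·0.1384 / (0.35·0.1384 + 0.5·0.8616) ≈ 0.1011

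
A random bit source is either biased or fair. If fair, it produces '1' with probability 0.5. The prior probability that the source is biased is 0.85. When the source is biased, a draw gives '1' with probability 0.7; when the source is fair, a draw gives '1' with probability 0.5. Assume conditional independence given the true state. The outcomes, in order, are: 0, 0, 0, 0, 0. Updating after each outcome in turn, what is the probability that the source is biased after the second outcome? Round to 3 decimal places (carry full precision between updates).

0.671

After '0': P(biased) = 0.3·0.8500 / (0.3·0.8500 + 0.5·0.1500) ≈ 0.7727
After '0': P(biased) = 0.3·0.7727 / (0.3·0.7727 + 0.5·0.2273) ≈ 0.6711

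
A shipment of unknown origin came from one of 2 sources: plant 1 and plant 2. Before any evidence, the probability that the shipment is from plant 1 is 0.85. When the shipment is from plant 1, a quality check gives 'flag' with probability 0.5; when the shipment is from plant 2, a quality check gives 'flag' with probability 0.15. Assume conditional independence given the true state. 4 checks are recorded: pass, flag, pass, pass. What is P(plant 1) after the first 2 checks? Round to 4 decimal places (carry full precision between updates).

0.9174

After 'pass': P(plant 1) = 0.5·0.8500 / (0.5·0.8500 + 0.85·0.1500) ≈ 0.7692
After 'flag': P(plant 1) = 0.5·0.7692 / (0.5·0.7692 + 0.15·0.2308) ≈ 0.9174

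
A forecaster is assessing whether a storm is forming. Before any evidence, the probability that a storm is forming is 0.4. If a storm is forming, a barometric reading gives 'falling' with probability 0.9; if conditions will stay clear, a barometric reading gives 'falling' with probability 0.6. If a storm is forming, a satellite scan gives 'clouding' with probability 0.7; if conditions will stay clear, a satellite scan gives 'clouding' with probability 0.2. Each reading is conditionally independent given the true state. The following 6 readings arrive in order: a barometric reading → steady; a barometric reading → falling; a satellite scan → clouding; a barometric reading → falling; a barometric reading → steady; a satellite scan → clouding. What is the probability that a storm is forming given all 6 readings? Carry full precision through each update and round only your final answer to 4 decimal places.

After a barometric reading='steady': P(storm) = 0.1·0.4000 / (0.1·0.4000 + 0.4·0.6000) ≈ 0.1429
After a barometric reading='falling': P(storm) = 0.9·0.1429 / (0.9·0.1429 + 0.6·0.8571) ≈ 0.2000
After a satellite scan='clouding': P(storm) = 0.7·0.2000 / (0.7·0.2000 + 0.2·0.8000) ≈ 0.4667
After a barometric reading='falling': P(storm) = 0.9·0.4667 / (0.9·0.4667 + 0.6·0.5333) ≈ 0.5676
After a barometric reading='steady': P(storm) = 0.1·0.5676 / (0.1·0.5676 + 0.4·0.4324) ≈ 0.2471
After a satellite scan='clouding': P(storm) = 0.7·0.2471 / (0.7·0.2471 + 0.2·0.7529) ≈ 0.5345

0.5345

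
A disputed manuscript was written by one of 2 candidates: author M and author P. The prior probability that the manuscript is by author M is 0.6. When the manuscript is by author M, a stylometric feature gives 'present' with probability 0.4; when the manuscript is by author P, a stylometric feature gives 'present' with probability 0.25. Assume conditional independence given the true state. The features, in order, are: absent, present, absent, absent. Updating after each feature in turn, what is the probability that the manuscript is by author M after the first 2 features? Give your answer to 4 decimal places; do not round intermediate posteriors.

0.6575

After 'absent': P(author M) = 0.6·0.6000 / (0.6·0.6000 + 0.75·0.4000) ≈ 0.5455
After 'present': P(author M) = 0.4·0.5455 / (0.4·0.5455 + 0.25·0.4545) ≈ 0.6575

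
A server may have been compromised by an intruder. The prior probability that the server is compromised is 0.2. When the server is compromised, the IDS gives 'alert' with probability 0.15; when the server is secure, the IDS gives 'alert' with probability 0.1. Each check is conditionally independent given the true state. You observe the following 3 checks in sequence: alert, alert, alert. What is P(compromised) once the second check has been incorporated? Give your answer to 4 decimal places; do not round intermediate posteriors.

Apply Bayes' rule sequentially, carrying P(compromised) forward.
After 'alert': P(compromised) = 0.15·0.2000 / (0.15·0.2000 + 0.1·0.8000) ≈ 0.2727
After 'alert': P(compromised) = 0.15·0.2727 / (0.15·0.2727 + 0.1·0.7273) ≈ 0.3600

0.3600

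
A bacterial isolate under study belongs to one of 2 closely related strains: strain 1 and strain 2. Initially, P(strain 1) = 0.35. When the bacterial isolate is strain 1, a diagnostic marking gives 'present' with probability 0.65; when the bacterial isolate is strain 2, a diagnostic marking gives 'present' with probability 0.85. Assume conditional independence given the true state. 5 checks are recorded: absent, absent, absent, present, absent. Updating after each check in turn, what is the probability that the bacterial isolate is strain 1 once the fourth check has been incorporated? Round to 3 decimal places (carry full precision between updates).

0.840

Apply Bayes' rule sequentially, carrying P(strain 1) forward.
After 'absent': P(strain 1) = 0.35·0.3500 / (0.35·0.3500 + 0.15·0.6500) ≈ 0.5568
After 'absent': P(strain 1) = 0.35·0.5568 / (0.35·0.5568 + 0.15·0.4432) ≈ 0.7457
After 'absent': P(strain 1) = 0.35·0.7457 / (0.35·0.7457 + 0.15·0.2543) ≈ 0.8725
After 'present': P(strain 1) = 0.65·0.8725 / (0.65·0.8725 + 0.85·0.1275) ≈ 0.8395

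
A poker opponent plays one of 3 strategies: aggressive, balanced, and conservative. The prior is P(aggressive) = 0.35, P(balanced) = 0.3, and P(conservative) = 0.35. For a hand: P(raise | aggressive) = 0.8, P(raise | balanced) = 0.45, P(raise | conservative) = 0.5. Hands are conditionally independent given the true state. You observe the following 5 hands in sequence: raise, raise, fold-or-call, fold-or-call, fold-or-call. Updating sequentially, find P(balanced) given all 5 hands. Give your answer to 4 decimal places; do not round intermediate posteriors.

After 'raise': normaliser = 0.8·0.3500 + 0.45·0.3000 + 0.5·0.3500; P(aggressive) ≈ 0.4746, P(balanced) ≈ 0.2288, P(conservative) ≈ 0.2966
After 'raise': normaliser = 0.8·0.4746 + 0.45·0.2288 + 0.5·0.2966; P(aggressive) ≈ 0.6017, P(balanced) ≈ 0.1632, P(conservative) ≈ 0.2351
After 'fold-or-call': normaliser = 0.2·0.6017 + 0.55·0.1632 + 0.5·0.2351; P(aggressive) ≈ 0.3673, P(balanced) ≈ 0.2740, P(conservative) ≈ 0.3587
After 'fold-or-call': normaliser = 0.2·0.3673 + 0.55·0.2740 + 0.5·0.3587; P(aggressive) ≈ 0.1821, P(balanced) ≈ 0.3734, P(conservative) ≈ 0.4445
After 'fold-or-call': normaliser = 0.2·0.1821 + 0.55·0.3734 + 0.5·0.4445; P(aggressive) ≈ 0.0785, P(balanced) ≈ 0.4426, P(conservative) ≈ 0.4789

0.4426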